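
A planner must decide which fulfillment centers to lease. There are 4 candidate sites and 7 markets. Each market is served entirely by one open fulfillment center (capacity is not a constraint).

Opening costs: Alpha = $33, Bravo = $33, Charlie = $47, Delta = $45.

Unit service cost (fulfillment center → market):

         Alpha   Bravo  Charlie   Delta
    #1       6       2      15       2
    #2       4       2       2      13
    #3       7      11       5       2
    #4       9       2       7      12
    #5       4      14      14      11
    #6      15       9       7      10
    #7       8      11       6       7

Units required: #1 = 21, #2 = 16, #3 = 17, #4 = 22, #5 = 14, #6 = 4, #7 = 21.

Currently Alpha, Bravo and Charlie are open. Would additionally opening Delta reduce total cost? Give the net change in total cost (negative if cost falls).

Current service cost with {Alpha, Bravo, Charlie}: 413.
Adding Delta: each market re-picks its cheapest; new service cost 362, saving 51.
Extra fixed cost: 45. Net change = 45 − 51 = -6.
(Totals: 526 → 520.)

Yes — net change −6 (cost falls by 6).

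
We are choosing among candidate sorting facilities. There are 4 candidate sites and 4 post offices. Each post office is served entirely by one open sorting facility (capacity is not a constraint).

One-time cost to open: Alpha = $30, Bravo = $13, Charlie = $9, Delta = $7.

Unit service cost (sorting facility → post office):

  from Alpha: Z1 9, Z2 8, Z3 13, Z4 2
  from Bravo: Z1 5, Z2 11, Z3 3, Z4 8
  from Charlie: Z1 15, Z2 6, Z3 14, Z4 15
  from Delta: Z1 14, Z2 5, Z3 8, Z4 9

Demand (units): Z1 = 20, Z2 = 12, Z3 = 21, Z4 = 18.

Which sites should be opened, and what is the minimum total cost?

Open Alpha, Bravo and Delta; minimum total cost 309.

For any fixed open set, each post office goes to its cheapest open site; total = fixed + service.
{Alpha, Bravo, Delta}: Z1→Bravo 5·20=100, Z2→Delta 5·12=60, Z3→Bravo 3·21=63, Z4→Alpha 2·18=36. Service 259; fixed 50; total 309.
{Alpha, Bravo, Charlie, Delta}: service 259 + fixed 59 = 318
{Alpha, Bravo, Charlie}: service 271 + fixed 52 = 323
{Delta}: service 670 + fixed 7 = 677
No other subset beats 309.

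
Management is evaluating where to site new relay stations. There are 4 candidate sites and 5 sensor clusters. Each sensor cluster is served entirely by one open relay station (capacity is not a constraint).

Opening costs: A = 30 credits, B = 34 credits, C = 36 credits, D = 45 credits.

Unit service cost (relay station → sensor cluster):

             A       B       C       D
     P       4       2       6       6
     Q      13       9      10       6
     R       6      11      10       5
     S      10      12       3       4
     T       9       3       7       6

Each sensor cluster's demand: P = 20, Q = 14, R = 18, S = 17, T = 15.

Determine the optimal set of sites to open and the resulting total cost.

Open B and D; minimum total cost 406.

For any fixed open set, each sensor cluster goes to its cheapest open site; total = fixed + service.
{B, D}: P→B 2·20=40, Q→D 6·14=84, R→D 5·18=90, S→D 4·17=68, T→B 3·15=45. Service 327; fixed 79; total 406.
{B, C, D}: service 310 + fixed 115 = 425
{A, B, D}: service 327 + fixed 109 = 436
{A, B, C, D}: P→B 2·20=40, Q→D 6·14=84, R→D 5·18=90, S→C 3·17=51, T→B 3·15=45. Service 310; fixed 145; total 455.
No other subset beats 406.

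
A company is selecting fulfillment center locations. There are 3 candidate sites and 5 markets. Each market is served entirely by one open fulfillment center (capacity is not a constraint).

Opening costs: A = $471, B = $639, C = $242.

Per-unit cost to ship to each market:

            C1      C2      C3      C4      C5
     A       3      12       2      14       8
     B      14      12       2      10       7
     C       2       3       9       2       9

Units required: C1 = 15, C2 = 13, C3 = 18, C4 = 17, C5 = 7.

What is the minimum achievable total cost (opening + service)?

For any fixed open set, each market goes to its cheapest open site; total = fixed + service.
{C}: C1→C 2·15=30, C2→C 3·13=39, C3→C 9·18=162, C4→C 2·17=34, C5→C 9·7=63. Service 328; fixed 242; total 570.
{A, C}: C1→C 2·15=30, C2→C 3·13=39, C3→A 2·18=36, C4→C 2·17=34, C5→A 8·7=56. Service 195; fixed 713; total 908.
{A}: C1→A 3·15=45, C2→A 12·13=156, C3→A 2·18=36, C4→A 14·17=238, C5→A 8·7=56. Service 531; fixed 471; total 1002.
{A, B, C}: service 188 + fixed 1352 = 1540
No other subset beats 570.

Minimum total cost: 570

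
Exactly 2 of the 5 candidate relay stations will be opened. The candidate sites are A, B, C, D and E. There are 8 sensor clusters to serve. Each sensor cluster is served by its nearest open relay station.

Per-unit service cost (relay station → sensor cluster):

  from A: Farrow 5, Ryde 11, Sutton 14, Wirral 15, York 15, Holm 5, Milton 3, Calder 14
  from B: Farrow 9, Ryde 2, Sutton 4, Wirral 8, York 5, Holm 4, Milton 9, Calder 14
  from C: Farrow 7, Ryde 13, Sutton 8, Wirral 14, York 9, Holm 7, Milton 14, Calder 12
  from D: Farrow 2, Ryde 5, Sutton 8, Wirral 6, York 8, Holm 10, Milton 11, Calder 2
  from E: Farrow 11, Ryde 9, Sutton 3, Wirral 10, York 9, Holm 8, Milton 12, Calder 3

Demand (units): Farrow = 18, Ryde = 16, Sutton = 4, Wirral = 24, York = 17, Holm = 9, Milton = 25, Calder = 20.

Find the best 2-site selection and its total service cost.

With exactly 2 open, each sensor cluster uses its cheapest among the chosen.
{A, D}: Farrow→D 2·18=36, Ryde→D 5·16=80, Sutton→D 8·4=32, Wirral→D 6·24=144, York→D 8·17=136, Holm→A 5·9=45, Milton→A 3·25=75, Calder→D 2·20=40. Service cost 588.
{B, D}: service cost 614
{D, E}: service cost 795
Among all 10 size-2 choices, {A, D} is lowest.

Choose A and D; total service cost 588.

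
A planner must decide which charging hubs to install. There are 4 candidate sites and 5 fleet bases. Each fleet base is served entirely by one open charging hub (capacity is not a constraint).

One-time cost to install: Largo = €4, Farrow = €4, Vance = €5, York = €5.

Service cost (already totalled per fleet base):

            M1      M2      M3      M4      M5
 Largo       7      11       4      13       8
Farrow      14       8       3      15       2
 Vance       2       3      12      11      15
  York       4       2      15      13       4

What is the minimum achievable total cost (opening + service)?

Minimum total cost: 30

For any fixed open set, each fleet base goes to its cheapest open site; total = fixed + service.
{Farrow, Vance}: M1→Vance 2, M2→Vance 3, M3→Farrow 3, M4→Vance 11, M5→Farrow 2. Service 21; fixed 9; total 30.
{Farrow, York}: service 24 + fixed 9 = 33
{Largo, Farrow, Vance}: M1→Vance 2, M2→Vance 3, M3→Farrow 3, M4→Vance 11, M5→Farrow 2. Service 21; fixed 13; total 34.
{Largo, Farrow, Vance, York}: service 20 + fixed 18 = 38
No other subset beats 30.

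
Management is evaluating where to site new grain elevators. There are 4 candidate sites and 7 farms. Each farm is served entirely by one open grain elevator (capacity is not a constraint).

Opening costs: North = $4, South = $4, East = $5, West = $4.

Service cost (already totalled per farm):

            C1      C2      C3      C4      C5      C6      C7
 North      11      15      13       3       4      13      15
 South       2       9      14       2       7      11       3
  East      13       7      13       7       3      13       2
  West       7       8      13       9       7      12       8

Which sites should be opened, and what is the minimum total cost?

Open South and East; minimum total cost 49.

For any fixed open set, each farm goes to its cheapest open site; total = fixed + service.
{South, East}: C1→South 2, C2→East 7, C3→East 13, C4→South 2, C5→East 3, C6→South 11, C7→East 2. Service 40; fixed 9; total 49.
{North, South}: C1→South 2, C2→South 9, C3→North 13, C4→South 2, C5→North 4, C6→South 11, C7→South 3. Service 44; fixed 8; total 52.
{South}: C1→South 2, C2→South 9, C3→South 14, C4→South 2, C5→South 7, C6→South 11, C7→South 3. Service 48; fixed 4; total 52.
{North, South, East, West}: C1→South 2, C2→East 7, C3→North 13, C4→South 2, C5→East 3, C6→South 11, C7→East 2. Service 40; fixed 17; total 57.
No other subset beats 49.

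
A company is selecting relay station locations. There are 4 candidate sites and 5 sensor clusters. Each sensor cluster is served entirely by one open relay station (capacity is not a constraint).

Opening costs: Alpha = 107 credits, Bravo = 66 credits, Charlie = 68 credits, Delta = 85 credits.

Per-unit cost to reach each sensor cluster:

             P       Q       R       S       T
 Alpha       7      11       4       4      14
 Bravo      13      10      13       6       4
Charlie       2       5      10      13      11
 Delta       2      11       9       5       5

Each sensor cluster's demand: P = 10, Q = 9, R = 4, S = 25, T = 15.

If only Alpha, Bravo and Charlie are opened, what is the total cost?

Each sensor cluster is assigned to its cheapest site among the open ones.
{Alpha, Bravo, Charlie}: P→Charlie 2·10=20, Q→Charlie 5·9=45, R→Alpha 4·4=16, S→Alpha 4·25=100, T→Bravo 4·15=60. Service 241; fixed 241; total 482.

Total cost: 482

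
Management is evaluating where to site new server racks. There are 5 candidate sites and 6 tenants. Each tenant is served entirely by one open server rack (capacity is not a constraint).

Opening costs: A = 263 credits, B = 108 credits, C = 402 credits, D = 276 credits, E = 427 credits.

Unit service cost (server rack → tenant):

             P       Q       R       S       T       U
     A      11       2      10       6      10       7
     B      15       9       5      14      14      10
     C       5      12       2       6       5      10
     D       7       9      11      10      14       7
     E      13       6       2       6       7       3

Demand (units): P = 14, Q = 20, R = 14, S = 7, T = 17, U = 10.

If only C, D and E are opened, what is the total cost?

Total cost: 1480

Each tenant is assigned to its cheapest site among the open ones.
{C, D, E}: P→C 5·14=70, Q→E 6·20=120, R→C 2·14=28, S→C 6·7=42, T→C 5·17=85, U→E 3·10=30. Service 375; fixed 1105; total 1480.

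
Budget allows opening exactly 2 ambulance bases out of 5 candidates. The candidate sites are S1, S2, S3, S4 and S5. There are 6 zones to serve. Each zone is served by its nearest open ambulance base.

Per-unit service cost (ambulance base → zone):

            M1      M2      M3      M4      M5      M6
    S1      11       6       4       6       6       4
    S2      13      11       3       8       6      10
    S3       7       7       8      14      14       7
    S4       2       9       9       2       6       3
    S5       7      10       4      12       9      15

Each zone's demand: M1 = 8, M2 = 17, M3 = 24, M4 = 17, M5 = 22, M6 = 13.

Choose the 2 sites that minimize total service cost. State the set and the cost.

Choose S1 and S4; total service cost 419.

With exactly 2 open, each zone uses its cheapest among the chosen.
{S1, S4}: M1→S4 2·8=16, M2→S1 6·17=102, M3→S1 4·24=96, M4→S4 2·17=34, M5→S1 6·22=132, M6→S4 3·13=39. Service cost 419.
{S2, S4}: service cost 446
{S4, S5}: service cost 470
Among all 10 size-2 choices, {S1, S4} is lowest.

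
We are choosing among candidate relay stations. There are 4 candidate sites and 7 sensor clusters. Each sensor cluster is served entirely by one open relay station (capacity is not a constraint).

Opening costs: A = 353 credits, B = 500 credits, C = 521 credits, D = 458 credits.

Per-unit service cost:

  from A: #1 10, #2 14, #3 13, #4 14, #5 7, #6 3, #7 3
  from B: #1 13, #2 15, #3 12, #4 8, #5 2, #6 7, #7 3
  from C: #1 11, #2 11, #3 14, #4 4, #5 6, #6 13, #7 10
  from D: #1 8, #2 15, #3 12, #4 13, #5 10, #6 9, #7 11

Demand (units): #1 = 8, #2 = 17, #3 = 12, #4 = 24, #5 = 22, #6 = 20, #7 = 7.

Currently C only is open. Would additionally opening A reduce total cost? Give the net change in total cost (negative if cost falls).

No — net change +84 (cost rises by 84).

Current service cost with {C}: 1001.
Adding A: each sensor cluster re-picks its cheapest; new service cost 732, saving 269.
Extra fixed cost: 353. Net change = 353 − 269 = 84.
(Totals: 1522 → 1606.)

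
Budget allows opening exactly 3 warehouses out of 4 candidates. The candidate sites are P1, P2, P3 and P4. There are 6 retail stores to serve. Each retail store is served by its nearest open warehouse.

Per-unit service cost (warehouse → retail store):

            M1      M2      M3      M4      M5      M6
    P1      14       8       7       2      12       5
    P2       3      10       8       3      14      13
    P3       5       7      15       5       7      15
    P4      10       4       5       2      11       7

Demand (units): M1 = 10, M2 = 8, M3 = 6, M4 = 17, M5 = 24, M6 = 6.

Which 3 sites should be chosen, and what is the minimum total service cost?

Choose P2, P3 and P4; total service cost 336.

With exactly 3 open, each retail store uses its cheapest among the chosen.
{P2, P3, P4}: M1→P2 3·10=30, M2→P4 4·8=32, M3→P4 5·6=30, M4→P4 2·17=34, M5→P3 7·24=168, M6→P4 7·6=42. Service cost 336.
{P1, P3, P4}: service cost 344
{P1, P2, P3}: service cost 360
Among all 4 size-3 choices, {P2, P3, P4} is lowest.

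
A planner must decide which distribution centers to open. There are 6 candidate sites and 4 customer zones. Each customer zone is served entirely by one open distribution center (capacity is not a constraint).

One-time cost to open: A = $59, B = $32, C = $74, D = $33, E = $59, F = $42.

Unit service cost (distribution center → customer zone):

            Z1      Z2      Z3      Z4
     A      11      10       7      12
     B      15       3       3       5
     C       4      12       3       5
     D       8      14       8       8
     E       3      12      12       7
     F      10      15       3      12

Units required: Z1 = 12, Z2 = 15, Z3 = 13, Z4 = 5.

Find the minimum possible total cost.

For any fixed open set, each customer zone goes to its cheapest open site; total = fixed + service.
{B, E}: Z1→E 3·12=36, Z2→B 3·15=45, Z3→B 3·13=39, Z4→B 5·5=25. Service 145; fixed 91; total 236.
{B, C}: service 157 + fixed 106 = 263
{B, D, E}: Z1→E 3·12=36, Z2→B 3·15=45, Z3→B 3·13=39, Z4→B 5·5=25. Service 145; fixed 124; total 269.
{A, B, C, D, E, F}: service 145 + fixed 299 = 444
No other subset beats 236.

Minimum total cost: 236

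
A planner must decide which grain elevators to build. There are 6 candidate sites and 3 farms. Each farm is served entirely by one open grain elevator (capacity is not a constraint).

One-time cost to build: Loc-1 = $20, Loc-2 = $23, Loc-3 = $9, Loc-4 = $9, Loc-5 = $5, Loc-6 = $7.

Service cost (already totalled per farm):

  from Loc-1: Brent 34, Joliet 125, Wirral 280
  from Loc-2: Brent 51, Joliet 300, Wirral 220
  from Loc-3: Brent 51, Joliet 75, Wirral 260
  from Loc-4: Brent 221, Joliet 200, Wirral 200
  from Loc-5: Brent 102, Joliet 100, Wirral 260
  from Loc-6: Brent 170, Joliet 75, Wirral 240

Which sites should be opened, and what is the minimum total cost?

Open Loc-3 and Loc-4; minimum total cost 344.

For any fixed open set, each farm goes to its cheapest open site; total = fixed + service.
{Loc-3, Loc-4}: Brent→Loc-3 51, Joliet→Loc-3 75, Wirral→Loc-4 200. Service 326; fixed 18; total 344.
{Loc-1, Loc-4, Loc-6}: service 309 + fixed 36 = 345
{Loc-1, Loc-3, Loc-4}: service 309 + fixed 38 = 347
{Loc-1, Loc-2, Loc-3, Loc-4, Loc-5, Loc-6}: service 309 + fixed 73 = 382
No other subset beats 344.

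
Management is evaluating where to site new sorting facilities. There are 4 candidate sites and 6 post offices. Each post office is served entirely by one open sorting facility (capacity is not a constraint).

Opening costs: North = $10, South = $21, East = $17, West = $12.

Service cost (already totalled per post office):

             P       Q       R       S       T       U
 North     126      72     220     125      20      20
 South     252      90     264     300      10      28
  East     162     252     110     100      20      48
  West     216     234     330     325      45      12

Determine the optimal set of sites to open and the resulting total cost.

For any fixed open set, each post office goes to its cheapest open site; total = fixed + service.
{North, East}: P→North 126, Q→North 72, R→East 110, S→East 100, T→North 20, U→North 20. Service 448; fixed 27; total 475.
{North, East, West}: service 440 + fixed 39 = 479
{North, South, East}: service 438 + fixed 48 = 486
{North, South, East, West}: service 430 + fixed 60 = 490
No other subset beats 475.

Open North and East; minimum total cost 475.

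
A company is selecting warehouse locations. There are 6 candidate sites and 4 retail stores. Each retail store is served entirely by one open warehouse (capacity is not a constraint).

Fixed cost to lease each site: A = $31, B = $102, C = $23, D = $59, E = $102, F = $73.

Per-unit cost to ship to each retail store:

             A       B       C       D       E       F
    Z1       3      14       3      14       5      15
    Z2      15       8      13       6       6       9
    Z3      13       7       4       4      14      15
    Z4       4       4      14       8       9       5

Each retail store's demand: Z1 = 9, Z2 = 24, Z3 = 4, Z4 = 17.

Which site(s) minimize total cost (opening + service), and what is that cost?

For any fixed open set, each retail store goes to its cheapest open site; total = fixed + service.
{A, D}: Z1→A 3·9=27, Z2→D 6·24=144, Z3→D 4·4=16, Z4→A 4·17=68. Service 255; fixed 90; total 345.
{A, C, D}: Z1→A 3·9=27, Z2→D 6·24=144, Z3→C 4·4=16, Z4→A 4·17=68. Service 255; fixed 113; total 368.
{C, D}: service 323 + fixed 82 = 405
{A, B, C, D, E, F}: service 255 + fixed 390 = 645
No other subset beats 345.

Open A and D; minimum total cost 345.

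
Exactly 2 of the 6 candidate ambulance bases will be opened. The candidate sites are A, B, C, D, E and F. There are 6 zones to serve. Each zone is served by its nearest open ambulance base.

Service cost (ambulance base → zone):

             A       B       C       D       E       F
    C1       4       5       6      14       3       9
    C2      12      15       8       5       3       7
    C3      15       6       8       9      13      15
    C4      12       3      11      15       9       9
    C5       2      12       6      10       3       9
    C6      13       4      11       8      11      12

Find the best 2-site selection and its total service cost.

With exactly 2 open, each zone uses its cheapest among the chosen.
{B, E}: C1→E 3, C2→E 3, C3→B 6, C4→B 3, C5→E 3, C6→B 4. Service cost 22.
{A, B}: service cost 31
{B, C}: service cost 32
Among all 15 size-2 choices, {B, E} is lowest.

Choose B and E; total service cost 22.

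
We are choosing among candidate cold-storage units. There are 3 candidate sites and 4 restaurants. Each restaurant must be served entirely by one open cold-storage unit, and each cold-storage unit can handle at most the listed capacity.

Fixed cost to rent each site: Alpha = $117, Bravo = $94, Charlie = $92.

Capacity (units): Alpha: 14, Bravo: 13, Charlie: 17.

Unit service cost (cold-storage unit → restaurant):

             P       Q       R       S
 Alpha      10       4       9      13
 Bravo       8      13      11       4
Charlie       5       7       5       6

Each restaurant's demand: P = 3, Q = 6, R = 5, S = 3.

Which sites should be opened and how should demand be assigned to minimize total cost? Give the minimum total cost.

Open {Charlie}: P→Charlie 5·3=15, Q→Charlie 7·6=42, R→Charlie 5·5=25, S→Charlie 6·3=18.
Loads: Charlie carries 17/17. Service 100; fixed 92; total 192.
Next best feasible plan costs 280.

Minimum total cost: 192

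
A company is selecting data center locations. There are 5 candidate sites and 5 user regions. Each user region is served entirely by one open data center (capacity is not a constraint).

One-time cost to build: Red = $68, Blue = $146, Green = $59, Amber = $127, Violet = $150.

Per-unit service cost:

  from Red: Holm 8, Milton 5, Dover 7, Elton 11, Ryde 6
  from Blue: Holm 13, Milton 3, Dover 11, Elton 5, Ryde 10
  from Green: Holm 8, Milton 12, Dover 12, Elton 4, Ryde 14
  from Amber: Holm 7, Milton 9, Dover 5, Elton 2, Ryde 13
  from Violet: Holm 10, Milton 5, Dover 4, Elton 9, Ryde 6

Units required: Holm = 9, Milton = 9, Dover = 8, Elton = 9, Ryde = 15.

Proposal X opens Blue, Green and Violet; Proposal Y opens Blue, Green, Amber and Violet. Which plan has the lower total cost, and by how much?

Proposal X: {Blue, Green, Violet}: Holm→Green 8·9=72, Milton→Blue 3·9=27, Dover→Violet 4·8=32, Elton→Green 4·9=36, Ryde→Violet 6·15=90. Service 257; fixed 355; total 612.
Proposal Y: {Blue, Green, Amber, Violet}: Holm→Amber 7·9=63, Milton→Blue 3·9=27, Dover→Violet 4·8=32, Elton→Amber 2·9=18, Ryde→Violet 6·15=90. Service 230; fixed 482; total 712.
Difference: |612 − 712| = 100.

Proposal X is cheaper by 100.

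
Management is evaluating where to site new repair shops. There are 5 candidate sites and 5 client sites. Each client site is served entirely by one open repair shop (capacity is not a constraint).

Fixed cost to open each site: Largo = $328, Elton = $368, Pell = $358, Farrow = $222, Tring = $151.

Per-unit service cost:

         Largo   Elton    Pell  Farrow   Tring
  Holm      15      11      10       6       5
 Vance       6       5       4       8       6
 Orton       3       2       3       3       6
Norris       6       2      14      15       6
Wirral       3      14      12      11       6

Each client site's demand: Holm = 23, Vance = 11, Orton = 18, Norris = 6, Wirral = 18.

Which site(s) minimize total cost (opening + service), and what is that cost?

For any fixed open set, each client site goes to its cheapest open site; total = fixed + service.
{Tring}: Holm→Tring 5·23=115, Vance→Tring 6·11=66, Orton→Tring 6·18=108, Norris→Tring 6·6=36, Wirral→Tring 6·18=108. Service 433; fixed 151; total 584.
{Farrow, Tring}: service 379 + fixed 373 = 752
{Farrow}: service 568 + fixed 222 = 790
{Largo, Elton, Pell, Farrow, Tring}: service 261 + fixed 1427 = 1688
No other subset beats 584.

Open Tring only; minimum total cost 584.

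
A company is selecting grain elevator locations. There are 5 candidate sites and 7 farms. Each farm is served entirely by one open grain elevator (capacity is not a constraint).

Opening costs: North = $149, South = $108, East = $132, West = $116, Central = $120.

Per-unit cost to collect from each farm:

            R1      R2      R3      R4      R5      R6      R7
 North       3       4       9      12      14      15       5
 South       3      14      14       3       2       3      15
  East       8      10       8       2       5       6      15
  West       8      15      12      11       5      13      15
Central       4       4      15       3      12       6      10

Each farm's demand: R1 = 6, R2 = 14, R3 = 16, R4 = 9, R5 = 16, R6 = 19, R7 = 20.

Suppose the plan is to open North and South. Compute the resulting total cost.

Each farm is assigned to its cheapest site among the open ones.
{North, South}: R1→North 3·6=18, R2→North 4·14=56, R3→North 9·16=144, R4→South 3·9=27, R5→South 2·16=32, R6→South 3·19=57, R7→North 5·20=100. Service 434; fixed 257; total 691.

Total cost: 691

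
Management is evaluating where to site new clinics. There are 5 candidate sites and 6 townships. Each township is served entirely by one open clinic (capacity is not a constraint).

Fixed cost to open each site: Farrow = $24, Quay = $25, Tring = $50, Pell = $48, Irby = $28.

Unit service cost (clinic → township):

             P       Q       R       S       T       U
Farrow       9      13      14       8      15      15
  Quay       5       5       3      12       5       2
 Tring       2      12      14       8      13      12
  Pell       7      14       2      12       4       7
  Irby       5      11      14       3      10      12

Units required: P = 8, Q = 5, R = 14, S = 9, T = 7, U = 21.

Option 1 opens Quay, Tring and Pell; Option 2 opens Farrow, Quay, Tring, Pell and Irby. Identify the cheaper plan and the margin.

Option 1: {Quay, Tring, Pell}: P→Tring 2·8=16, Q→Quay 5·5=25, R→Pell 2·14=28, S→Tring 8·9=72, T→Pell 4·7=28, U→Quay 2·21=42. Service 211; fixed 123; total 334.
Option 2: {Farrow, Quay, Tring, Pell, Irby}: P→Tring 2·8=16, Q→Quay 5·5=25, R→Pell 2·14=28, S→Irby 3·9=27, T→Pell 4·7=28, U→Quay 2·21=42. Service 166; fixed 175; total 341.
Difference: |334 − 341| = 7.

Option 1 is cheaper by 7.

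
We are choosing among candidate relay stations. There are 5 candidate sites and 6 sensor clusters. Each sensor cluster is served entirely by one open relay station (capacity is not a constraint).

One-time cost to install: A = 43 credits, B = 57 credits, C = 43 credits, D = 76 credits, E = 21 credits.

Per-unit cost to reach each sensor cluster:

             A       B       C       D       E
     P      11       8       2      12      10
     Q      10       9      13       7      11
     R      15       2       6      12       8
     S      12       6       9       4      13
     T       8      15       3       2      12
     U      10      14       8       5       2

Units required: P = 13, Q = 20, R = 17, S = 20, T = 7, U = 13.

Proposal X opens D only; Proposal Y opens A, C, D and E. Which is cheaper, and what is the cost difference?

Proposal Y is cheaper by 164.

Proposal X: {D}: P→D 12·13=156, Q→D 7·20=140, R→D 12·17=204, S→D 4·20=80, T→D 2·7=14, U→D 5·13=65. Service 659; fixed 76; total 735.
Proposal Y: {A, C, D, E}: P→C 2·13=26, Q→D 7·20=140, R→C 6·17=102, S→D 4·20=80, T→D 2·7=14, U→E 2·13=26. Service 388; fixed 183; total 571.
Difference: |735 − 571| = 164.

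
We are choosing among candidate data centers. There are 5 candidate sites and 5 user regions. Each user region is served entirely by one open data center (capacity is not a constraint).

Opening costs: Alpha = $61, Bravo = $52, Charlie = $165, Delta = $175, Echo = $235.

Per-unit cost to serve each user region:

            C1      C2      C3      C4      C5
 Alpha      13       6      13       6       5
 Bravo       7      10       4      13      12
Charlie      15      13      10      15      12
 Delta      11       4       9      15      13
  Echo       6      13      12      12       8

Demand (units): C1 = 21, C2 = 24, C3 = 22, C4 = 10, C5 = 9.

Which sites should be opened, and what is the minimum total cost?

For any fixed open set, each user region goes to its cheapest open site; total = fixed + service.
{Alpha, Bravo}: C1→Bravo 7·21=147, C2→Alpha 6·24=144, C3→Bravo 4·22=88, C4→Alpha 6·10=60, C5→Alpha 5·9=45. Service 484; fixed 113; total 597.
{Alpha, Bravo, Delta}: C1→Bravo 7·21=147, C2→Delta 4·24=96, C3→Bravo 4·22=88, C4→Alpha 6·10=60, C5→Alpha 5·9=45. Service 436; fixed 288; total 724.
{Alpha, Bravo, Charlie}: C1→Bravo 7·21=147, C2→Alpha 6·24=144, C3→Bravo 4·22=88, C4→Alpha 6·10=60, C5→Alpha 5·9=45. Service 484; fixed 278; total 762.
{Alpha, Bravo, Charlie, Delta, Echo}: service 415 + fixed 688 = 1103
No other subset beats 597.

Open Alpha and Bravo; minimum total cost 597.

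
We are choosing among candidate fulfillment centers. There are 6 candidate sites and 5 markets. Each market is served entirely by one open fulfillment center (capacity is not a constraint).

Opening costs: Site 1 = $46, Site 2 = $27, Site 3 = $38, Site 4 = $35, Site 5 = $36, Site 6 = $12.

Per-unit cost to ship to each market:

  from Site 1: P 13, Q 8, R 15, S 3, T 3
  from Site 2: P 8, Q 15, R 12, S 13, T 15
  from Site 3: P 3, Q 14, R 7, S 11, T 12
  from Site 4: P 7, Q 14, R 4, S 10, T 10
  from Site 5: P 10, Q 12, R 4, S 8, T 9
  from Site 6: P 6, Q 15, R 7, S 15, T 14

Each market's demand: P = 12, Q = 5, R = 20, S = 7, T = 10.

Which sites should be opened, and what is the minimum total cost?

For any fixed open set, each market goes to its cheapest open site; total = fixed + service.
{Site 1, Site 3, Site 4}: P→Site 3 3·12=36, Q→Site 1 8·5=40, R→Site 4 4·20=80, S→Site 1 3·7=21, T→Site 1 3·10=30. Service 207; fixed 119; total 326.
{Site 1, Site 3, Site 5}: P→Site 3 3·12=36, Q→Site 1 8·5=40, R→Site 5 4·20=80, S→Site 1 3·7=21, T→Site 1 3·10=30. Service 207; fixed 120; total 327.
{Site 1, Site 4}: P→Site 4 7·12=84, Q→Site 1 8·5=40, R→Site 4 4·20=80, S→Site 1 3·7=21, T→Site 1 3·10=30. Service 255; fixed 81; total 336.
{Site 1, Site 2, Site 3, Site 4, Site 5, Site 6}: P→Site 3 3·12=36, Q→Site 1 8·5=40, R→Site 4 4·20=80, S→Site 1 3·7=21, T→Site 1 3·10=30. Service 207; fixed 194; total 401.
No other subset beats 326.

Open Site 1, Site 3 and Site 4; minimum total cost 326.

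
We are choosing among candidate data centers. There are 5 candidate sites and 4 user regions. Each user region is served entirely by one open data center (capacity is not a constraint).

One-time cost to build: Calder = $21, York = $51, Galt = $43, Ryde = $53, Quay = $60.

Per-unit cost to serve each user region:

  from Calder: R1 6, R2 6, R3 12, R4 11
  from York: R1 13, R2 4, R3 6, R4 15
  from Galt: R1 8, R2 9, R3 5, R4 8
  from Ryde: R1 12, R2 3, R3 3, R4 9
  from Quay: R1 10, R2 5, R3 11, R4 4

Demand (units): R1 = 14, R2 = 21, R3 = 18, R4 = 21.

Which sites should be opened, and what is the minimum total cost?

For any fixed open set, each user region goes to its cheapest open site; total = fixed + service.
{Calder, Ryde, Quay}: R1→Calder 6·14=84, R2→Ryde 3·21=63, R3→Ryde 3·18=54, R4→Quay 4·21=84. Service 285; fixed 134; total 419.
{Ryde, Quay}: service 341 + fixed 113 = 454
{Calder, Galt, Ryde, Quay}: service 285 + fixed 177 = 462
{Calder, York, Galt, Ryde, Quay}: R1→Calder 6·14=84, R2→Ryde 3·21=63, R3→Ryde 3·18=54, R4→Quay 4·21=84. Service 285; fixed 228; total 513.
No other subset beats 419.

Open Calder, Ryde and Quay; minimum total cost 419.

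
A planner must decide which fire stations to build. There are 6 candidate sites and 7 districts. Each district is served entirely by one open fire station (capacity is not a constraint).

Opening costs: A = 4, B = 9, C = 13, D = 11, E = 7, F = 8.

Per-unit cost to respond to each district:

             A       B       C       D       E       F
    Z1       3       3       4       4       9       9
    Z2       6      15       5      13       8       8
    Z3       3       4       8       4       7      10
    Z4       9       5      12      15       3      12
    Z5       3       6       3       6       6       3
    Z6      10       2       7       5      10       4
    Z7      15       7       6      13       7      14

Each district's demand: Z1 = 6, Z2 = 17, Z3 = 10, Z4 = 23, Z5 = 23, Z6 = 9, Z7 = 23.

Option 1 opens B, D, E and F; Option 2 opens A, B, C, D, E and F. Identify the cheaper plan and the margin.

Option 2 is cheaper by 67.

Option 1: {B, D, E, F}: Z1→B 3·6=18, Z2→E 8·17=136, Z3→B 4·10=40, Z4→E 3·23=69, Z5→F 3·23=69, Z6→B 2·9=18, Z7→B 7·23=161. Service 511; fixed 35; total 546.
Option 2: {A, B, C, D, E, F}: Z1→A 3·6=18, Z2→C 5·17=85, Z3→A 3·10=30, Z4→E 3·23=69, Z5→A 3·23=69, Z6→B 2·9=18, Z7→C 6·23=138. Service 427; fixed 52; total 479.
Difference: |546 − 479| = 67.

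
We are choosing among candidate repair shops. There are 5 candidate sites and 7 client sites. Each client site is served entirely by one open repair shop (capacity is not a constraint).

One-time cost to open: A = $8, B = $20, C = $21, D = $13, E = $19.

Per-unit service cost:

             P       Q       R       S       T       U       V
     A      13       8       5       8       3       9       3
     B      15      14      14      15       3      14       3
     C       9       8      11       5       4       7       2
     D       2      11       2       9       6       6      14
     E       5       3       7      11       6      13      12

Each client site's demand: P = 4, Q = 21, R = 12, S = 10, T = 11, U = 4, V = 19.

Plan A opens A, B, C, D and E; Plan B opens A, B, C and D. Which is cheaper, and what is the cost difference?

Plan A is cheaper by 86.

Plan A: {A, B, C, D, E}: P→D 2·4=8, Q→E 3·21=63, R→D 2·12=24, S→C 5·10=50, T→A 3·11=33, U→D 6·4=24, V→C 2·19=38. Service 240; fixed 81; total 321.
Plan B: {A, B, C, D}: P→D 2·4=8, Q→A 8·21=168, R→D 2·12=24, S→C 5·10=50, T→A 3·11=33, U→D 6·4=24, V→C 2·19=38. Service 345; fixed 62; total 407.
Difference: |321 − 407| = 86.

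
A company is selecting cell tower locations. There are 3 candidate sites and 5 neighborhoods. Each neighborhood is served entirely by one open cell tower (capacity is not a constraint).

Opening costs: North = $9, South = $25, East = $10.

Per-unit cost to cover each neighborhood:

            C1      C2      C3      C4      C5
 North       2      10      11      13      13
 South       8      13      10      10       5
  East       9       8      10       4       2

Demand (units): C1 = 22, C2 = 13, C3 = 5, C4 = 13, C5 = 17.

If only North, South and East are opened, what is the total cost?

Each neighborhood is assigned to its cheapest site among the open ones.
{North, South, East}: C1→North 2·22=44, C2→East 8·13=104, C3→South 10·5=50, C4→East 4·13=52, C5→East 2·17=34. Service 284; fixed 44; total 328.

Total cost: 328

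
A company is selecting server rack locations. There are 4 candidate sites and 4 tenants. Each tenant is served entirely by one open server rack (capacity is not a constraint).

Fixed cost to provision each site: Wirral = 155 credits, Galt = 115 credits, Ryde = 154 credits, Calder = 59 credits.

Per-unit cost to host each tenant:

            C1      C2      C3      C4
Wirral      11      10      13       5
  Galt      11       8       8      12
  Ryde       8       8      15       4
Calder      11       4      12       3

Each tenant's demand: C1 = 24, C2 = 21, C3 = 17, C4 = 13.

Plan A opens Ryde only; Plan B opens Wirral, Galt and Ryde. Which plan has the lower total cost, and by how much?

Plan A: {Ryde}: C1→Ryde 8·24=192, C2→Ryde 8·21=168, C3→Ryde 15·17=255, C4→Ryde 4·13=52. Service 667; fixed 154; total 821.
Plan B: {Wirral, Galt, Ryde}: C1→Ryde 8·24=192, C2→Galt 8·21=168, C3→Galt 8·17=136, C4→Ryde 4·13=52. Service 548; fixed 424; total 972.
Difference: |821 − 972| = 151.

Plan A is cheaper by 151.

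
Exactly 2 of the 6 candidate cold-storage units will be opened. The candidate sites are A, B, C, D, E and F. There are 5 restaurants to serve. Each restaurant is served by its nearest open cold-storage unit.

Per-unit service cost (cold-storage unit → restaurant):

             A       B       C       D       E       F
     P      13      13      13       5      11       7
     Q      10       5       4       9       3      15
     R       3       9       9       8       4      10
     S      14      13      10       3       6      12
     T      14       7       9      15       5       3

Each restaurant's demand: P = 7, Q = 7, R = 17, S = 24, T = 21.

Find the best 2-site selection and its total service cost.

With exactly 2 open, each restaurant uses its cheapest among the chosen.
{D, E}: P→D 5·7=35, Q→E 3·7=21, R→E 4·17=68, S→D 3·24=72, T→E 5·21=105. Service cost 301.
{E, F}: service cost 345
{D, F}: service cost 369
Among all 15 size-2 choices, {D, E} is lowest.

Choose D and E; total service cost 301.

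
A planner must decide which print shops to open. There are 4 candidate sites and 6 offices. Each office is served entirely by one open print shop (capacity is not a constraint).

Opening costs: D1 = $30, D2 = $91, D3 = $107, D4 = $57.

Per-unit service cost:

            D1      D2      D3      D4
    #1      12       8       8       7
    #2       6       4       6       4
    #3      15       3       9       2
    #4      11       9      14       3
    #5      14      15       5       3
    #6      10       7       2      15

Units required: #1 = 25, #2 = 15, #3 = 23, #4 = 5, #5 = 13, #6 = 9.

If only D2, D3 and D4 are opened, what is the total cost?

Total cost: 608

Each office is assigned to its cheapest site among the open ones.
{D2, D3, D4}: #1→D4 7·25=175, #2→D2 4·15=60, #3→D4 2·23=46, #4→D4 3·5=15, #5→D4 3·13=39, #6→D3 2·9=18. Service 353; fixed 255; total 608.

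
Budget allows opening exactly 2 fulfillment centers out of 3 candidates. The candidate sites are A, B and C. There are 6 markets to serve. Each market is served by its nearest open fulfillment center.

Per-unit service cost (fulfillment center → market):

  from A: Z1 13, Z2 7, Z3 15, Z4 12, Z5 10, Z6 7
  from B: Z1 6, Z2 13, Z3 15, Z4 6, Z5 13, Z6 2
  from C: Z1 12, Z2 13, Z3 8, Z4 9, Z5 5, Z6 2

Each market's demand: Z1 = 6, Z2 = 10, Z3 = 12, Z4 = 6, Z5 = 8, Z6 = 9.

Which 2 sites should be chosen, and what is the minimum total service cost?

Choose A and C; total service cost 350.

With exactly 2 open, each market uses its cheapest among the chosen.
{A, C}: Z1→C 12·6=72, Z2→A 7·10=70, Z3→C 8·12=96, Z4→C 9·6=54, Z5→C 5·8=40, Z6→C 2·9=18. Service cost 350.
{B, C}: service cost 356
{A, B}: service cost 420
Among all 3 size-2 choices, {A, C} is lowest.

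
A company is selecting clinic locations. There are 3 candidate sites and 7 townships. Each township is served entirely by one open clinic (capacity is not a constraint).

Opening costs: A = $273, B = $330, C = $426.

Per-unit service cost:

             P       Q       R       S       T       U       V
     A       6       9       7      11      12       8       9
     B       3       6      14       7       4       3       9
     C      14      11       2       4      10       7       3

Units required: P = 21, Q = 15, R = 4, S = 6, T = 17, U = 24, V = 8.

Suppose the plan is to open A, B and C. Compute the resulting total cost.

Total cost: 1378

Each township is assigned to its cheapest site among the open ones.
{A, B, C}: P→B 3·21=63, Q→B 6·15=90, R→C 2·4=8, S→C 4·6=24, T→B 4·17=68, U→B 3·24=72, V→C 3·8=24. Service 349; fixed 1029; total 1378.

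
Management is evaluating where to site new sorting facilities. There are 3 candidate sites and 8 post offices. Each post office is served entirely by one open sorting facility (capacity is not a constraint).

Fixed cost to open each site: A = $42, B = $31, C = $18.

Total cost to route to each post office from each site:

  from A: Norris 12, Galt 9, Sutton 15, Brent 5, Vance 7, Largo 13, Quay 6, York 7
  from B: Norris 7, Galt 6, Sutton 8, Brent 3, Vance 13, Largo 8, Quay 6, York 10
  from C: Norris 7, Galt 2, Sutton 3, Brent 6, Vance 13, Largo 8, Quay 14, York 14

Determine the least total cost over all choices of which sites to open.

Minimum total cost: 85

For any fixed open set, each post office goes to its cheapest open site; total = fixed + service.
{C}: Norris→C 7, Galt→C 2, Sutton→C 3, Brent→C 6, Vance→C 13, Largo→C 8, Quay→C 14, York→C 14. Service 67; fixed 18; total 85.
{B}: service 61 + fixed 31 = 92
{B, C}: service 52 + fixed 49 = 101
{A, B, C}: Norris→B 7, Galt→C 2, Sutton→C 3, Brent→B 3, Vance→A 7, Largo→B 8, Quay→A 6, York→A 7. Service 43; fixed 91; total 134.
(All 7 nonempty subsets were checked; C only is lowest.)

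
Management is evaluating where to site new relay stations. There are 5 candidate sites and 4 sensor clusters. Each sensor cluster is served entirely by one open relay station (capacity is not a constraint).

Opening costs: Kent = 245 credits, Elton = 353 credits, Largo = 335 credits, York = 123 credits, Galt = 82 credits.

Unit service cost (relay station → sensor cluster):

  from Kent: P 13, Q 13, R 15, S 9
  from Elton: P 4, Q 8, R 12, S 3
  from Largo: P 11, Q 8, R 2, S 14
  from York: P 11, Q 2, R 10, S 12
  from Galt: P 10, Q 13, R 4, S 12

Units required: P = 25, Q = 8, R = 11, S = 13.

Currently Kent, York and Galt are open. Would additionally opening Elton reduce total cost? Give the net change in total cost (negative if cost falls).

Current service cost with {Kent, York, Galt}: 427.
Adding Elton: each sensor cluster re-picks its cheapest; new service cost 199, saving 228.
Extra fixed cost: 353. Net change = 353 − 228 = 125.
(Totals: 877 → 1002.)

No — net change +125 (cost rises by 125).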